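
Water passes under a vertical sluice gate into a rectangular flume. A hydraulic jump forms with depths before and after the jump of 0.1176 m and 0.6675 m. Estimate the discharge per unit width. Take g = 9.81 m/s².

For a rectangular channel the momentum equation gives q² = ½·g·y₁·y₂·(y₁ + y₂) = ½×9.81×0.1176×0.6675×0.7851 = 0.3023.
q = √0.3023 = 0.5498 m²/s.

q = 0.5498 m²/s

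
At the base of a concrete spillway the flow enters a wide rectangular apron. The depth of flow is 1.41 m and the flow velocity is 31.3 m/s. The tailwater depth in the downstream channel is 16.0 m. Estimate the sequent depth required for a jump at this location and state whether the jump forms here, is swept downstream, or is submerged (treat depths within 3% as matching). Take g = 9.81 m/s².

Fr₁ = V₁/√(g·y₁) = 31.3/√(9.81×1.41) = 8.42.
Conjugate-depth relation: y₂/y₁ = ½[√(1 + 8Fr₁²) − 1] = ½[√567.6 − 1] = 11.4.
y₂ = 11.4 × 1.41 = 16.1 m.
Tailwater y_tw = 16.0 m: y_tw ≈ y₂, so the jump forms here.

y₂ = 16.1 m; the jump forms here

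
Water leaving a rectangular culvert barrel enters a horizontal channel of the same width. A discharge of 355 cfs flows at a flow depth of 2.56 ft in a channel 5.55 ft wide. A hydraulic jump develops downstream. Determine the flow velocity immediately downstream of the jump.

q = Q/b = 355/5.55 = 64.0 ft²/s; V₁ = q/y₁ = 25.0 ft/s. Fr₁ = V₁/√(g·y₁) = 2.75.
From the momentum equation for a rectangular channel, y₂/y₁ = ½[√(1 + 8Fr₁²) − 1] = ½[√61.59 − 1] = 3.42.
y₂ = 3.42 × 2.56 = 8.77 ft.
V₂ = q/y₂ = 64.0/8.77 = 7.30 ft/s.

V₂ = 7.30 ft/s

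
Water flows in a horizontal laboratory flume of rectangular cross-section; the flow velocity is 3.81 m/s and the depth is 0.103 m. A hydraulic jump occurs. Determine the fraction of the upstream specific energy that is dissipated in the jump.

Fr₁ = V₁/√(g·y₁) = 3.81/√(9.81×0.103) = 3.79.
Conjugate-depth relation: y₂/y₁ = ½[√(1 + 8Fr₁²) − 1] = ½[√115.9 − 1] = 4.88.
y₂ = 4.88 × 0.103 = 0.503 m.
E₁ = y₁ + V₁²/2g = 0.843 m. ΔE = (y₂ − y₁)³/(4y₁y₂) = 0.309 m. ΔE/E₁ = 0.309/0.843 = 0.366.

ΔE/E₁ = 0.366 (36.6%)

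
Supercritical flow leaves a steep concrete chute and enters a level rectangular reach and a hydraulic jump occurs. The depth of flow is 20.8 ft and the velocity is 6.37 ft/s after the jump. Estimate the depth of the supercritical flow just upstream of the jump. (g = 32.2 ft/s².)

Fr₂ = V₂/√(g·y₂) = 6.37/√(32.2×20.8) = 0.246.
From the momentum equation (using Fr₂), y₁/y₂ = ½[√(1 + 8Fr₂²) − 1] = ½[√1.485 − 1] = 0.109.
y₁ = 0.109 × 20.8 = 2.27 ft.

y₁ = 2.27 ft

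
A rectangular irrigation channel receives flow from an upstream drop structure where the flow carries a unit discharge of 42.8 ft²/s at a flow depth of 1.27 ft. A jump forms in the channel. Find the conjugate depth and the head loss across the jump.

y₂ = 8.85 ft; ΔE = 9.69 ft

V₁ = q/y₁ = 42.8/1.27 = 33.7 ft/s. Fr₁ = V₁/√(g·y₁) = 33.7/√(32.2×1.27) = 5.27.
From the momentum equation for a rectangular channel, y₂/y₁ = ½[√(1 + 8Fr₁²) − 1] = ½[√223.2 − 1] = 6.97.
y₂ = 6.97 × 1.27 = 8.85 ft.
Head loss: ΔE = (y₂ − y₁)³/(4y₁y₂) = (8.85 − 1.27)³/(4×1.27×8.85) = 436/45.0 = 9.69 ft.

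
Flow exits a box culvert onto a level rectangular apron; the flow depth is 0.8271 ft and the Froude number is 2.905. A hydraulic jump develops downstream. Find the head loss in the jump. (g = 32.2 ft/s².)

Fr₁ = 2.905 (given).
Conjugate-depth relation: y₂/y₁ = ½[√(1 + 8Fr₁²) − 1] = ½[√68.512 − 1] = 3.639.
y₂ = 3.639 × 0.8271 = 3.009 ft.
V₁ = Fr₁·√(g·y₁) = 2.905×√(32.2×0.8271) = 14.99 ft/s; q = V₁·y₁ = 12.40 ft²/s. V₂ = q/y₂ = 12.40/3.009 = 4.120 ft/s. E₁ = y₁ + V₁²/2g = 4.317 ft; E₂ = y₂ + V₂²/2g = 3.273 ft. ΔE = E₁ − E₂ = 1.044 ft.

ΔE = 1.044 ft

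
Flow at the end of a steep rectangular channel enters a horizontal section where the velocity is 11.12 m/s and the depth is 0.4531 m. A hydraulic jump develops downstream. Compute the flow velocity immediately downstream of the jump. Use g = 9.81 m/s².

Fr₁ = V₁/√(g·y₁) = 11.12/√(9.81×0.4531) = 5.274.
By Bélanger, y₂/y₁ = ½[√(1 + 8Fr₁²) − 1] = ½[√223.55 − 1] = 6.976.
y₂ = 6.976 × 0.4531 = 3.161 m.
q = V₁·y₁ = 11.12 × 0.4531 = 5.038 m²/s.
V₂ = q/y₂ = 5.038/3.161 = 1.594 m/s.

V₂ = 1.594 m/s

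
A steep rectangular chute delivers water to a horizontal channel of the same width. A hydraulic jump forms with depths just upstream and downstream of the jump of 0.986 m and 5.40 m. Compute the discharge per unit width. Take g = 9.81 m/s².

For a rectangular channel the momentum equation gives q² = ½·g·y₁·y₂·(y₁ + y₂) = ½×9.81×0.986×5.40×6.39 = 167.
q = √167 = 12.9 m²/s.

q = 12.9 m²/s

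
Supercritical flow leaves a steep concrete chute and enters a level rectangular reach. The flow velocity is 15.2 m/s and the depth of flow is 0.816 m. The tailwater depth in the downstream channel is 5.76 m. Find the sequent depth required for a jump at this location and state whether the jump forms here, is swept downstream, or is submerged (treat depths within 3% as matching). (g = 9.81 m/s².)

Fr₁ = V₁/√(g·y₁) = 15.2/√(9.81×0.816) = 5.37.
By Bélanger, y₂/y₁ = ½[√(1 + 8Fr₁²) − 1] = ½[√231.9 − 1] = 7.11.
y₂ = 7.11 × 0.816 = 5.81 m.
Tailwater y_tw = 5.76 m: y_tw ≈ y₂, so the jump forms here.

y₂ = 5.81 m; the jump forms here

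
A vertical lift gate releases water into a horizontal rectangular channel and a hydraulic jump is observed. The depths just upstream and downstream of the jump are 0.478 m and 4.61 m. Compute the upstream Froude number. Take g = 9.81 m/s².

For a rectangular channel the momentum equation gives q² = ½·g·y₁·y₂·(y₁ + y₂) = ½×9.81×0.478×4.61×5.09 = 55.0.
q = √55.0 = 7.42 m²/s.
V₁ = q/y₁ = 15.5 m/s; Fr₁ = V₁/√(g·y₁) = 7.16.

Fr₁ = 7.16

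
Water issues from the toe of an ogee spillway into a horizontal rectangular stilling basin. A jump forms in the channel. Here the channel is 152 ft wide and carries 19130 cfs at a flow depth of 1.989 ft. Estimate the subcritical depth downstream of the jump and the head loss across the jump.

q = Q/b = 19130/152 = 125.9 ft²/s; V₁ = q/y₁ = 63.28 ft/s. Fr₁ = V₁/√(g·y₁) = 7.907.
By Bélanger, y₂/y₁ = ½[√(1 + 8Fr₁²) − 1] = ½[√501.12 − 1] = 10.69.
y₂ = 10.69 × 1.989 = 21.27 ft.
V₂ = q/y₂ = 125.9/21.27 = 5.918 ft/s. E₁ = y₁ + V₁²/2g = 64.16 ft; E₂ = y₂ + V₂²/2g = 21.81 ft. ΔE = E₁ − E₂ = 42.35 ft.

y₂ = 21.27 ft; ΔE = 42.35 ft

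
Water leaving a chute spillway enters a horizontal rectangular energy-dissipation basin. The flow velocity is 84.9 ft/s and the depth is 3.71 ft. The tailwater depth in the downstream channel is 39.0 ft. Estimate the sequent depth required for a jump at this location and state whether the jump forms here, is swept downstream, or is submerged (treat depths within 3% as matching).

y₂ = 38.9 ft; the jump forms here

Fr₁ = V₁/√(g·y₁) = 84.9/√(32.2×3.71) = 7.77.
Sequent-depth ratio: y₂/y₁ = ½[√(1 + 8Fr₁²) − 1] = ½[√483.7 − 1] = 10.5.
y₂ = 10.5 × 3.71 = 38.9 ft.
Tailwater y_tw = 39.0 ft: y_tw ≈ y₂, so the jump forms here.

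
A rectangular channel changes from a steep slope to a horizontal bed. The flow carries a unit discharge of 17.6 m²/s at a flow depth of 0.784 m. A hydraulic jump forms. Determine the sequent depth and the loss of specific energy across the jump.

y₂ = 8.59 m; ΔE = 17.7 m

V₁ = q/y₁ = 17.6/0.784 = 22.4 m/s. Fr₁ = V₁/√(g·y₁) = 22.4/√(9.81×0.784) = 8.09.
From the momentum equation for a rectangular channel, y₂/y₁ = ½[√(1 + 8Fr₁²) − 1] = ½[√525.2 − 1] = 11.0.
y₂ = 11.0 × 0.784 = 8.59 m.
Head loss: ΔE = (y₂ − y₁)³/(4y₁y₂) = (8.59 − 0.784)³/(4×0.784×8.59) = 476/26.9 = 17.7 m.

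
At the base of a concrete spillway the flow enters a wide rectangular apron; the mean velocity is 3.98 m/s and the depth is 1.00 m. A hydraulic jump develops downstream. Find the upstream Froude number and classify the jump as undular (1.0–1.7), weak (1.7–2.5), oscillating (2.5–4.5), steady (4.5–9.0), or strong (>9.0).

Fr₁ = V₁/√(g·y₁) = 3.98/√(9.81×1.00) = 1.27.
Fr₁ = 1.27 lies in the undular range.

Fr₁ = 1.27; undular jump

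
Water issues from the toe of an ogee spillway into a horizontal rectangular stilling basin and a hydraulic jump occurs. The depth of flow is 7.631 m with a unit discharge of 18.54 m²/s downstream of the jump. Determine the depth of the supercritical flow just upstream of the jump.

y₁ = 1.057 m

V₂ = q/y₂ = 18.54/7.631 = 2.430 m/s; Fr₂ = V₂/√(g·y₂) = 0.2808.
Applying the sequent-depth relation in reverse, y₁/y₂ = ½[√(1 + 8Fr₂²) − 1] = ½[√1.6308 − 1] = 0.1385.
y₁ = 0.1385 × 7.631 = 1.057 m.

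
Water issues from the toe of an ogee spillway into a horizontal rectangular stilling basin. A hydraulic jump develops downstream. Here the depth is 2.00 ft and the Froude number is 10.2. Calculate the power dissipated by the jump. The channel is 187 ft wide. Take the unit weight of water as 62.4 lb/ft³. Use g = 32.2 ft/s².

P = 269652 hp

Fr₁ = 10.2 (given).
Sequent-depth ratio: y₂/y₁ = ½[√(1 + 8Fr₁²) − 1] = ½[√833.3 − 1] = 13.9.
y₂ = 13.9 × 2.00 = 27.9 ft.
V₁ = Fr₁·√(g·y₁) = 10.2×√(32.2×2.00) = 81.9 ft/s; q = V₁·y₁ = 164 ft²/s. V₂ = q/y₂ = 164/27.9 = 5.87 ft/s. E₁ = y₁ + V₁²/2g = 106 ft; E₂ = y₂ + V₂²/2g = 28.4 ft. ΔE = E₁ − E₂ = 77.6 ft.
Q = q·b = 164 × 187 = 30614 cfs. P = γ·Q·ΔE/550 = 62.4 × 30614 × 77.6 / 550 = 269652 hp.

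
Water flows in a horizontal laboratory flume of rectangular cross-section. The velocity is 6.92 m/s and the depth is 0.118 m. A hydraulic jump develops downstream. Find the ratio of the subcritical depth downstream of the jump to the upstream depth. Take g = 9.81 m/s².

Fr₁ = V₁/√(g·y₁) = 6.92/√(9.81×0.118) = 6.43.
Bélanger equation: y₂/y₁ = ½[√(1 + 8Fr₁²) − 1] = ½[√331.9 − 1] = 8.61.

y₂/y₁ = 8.61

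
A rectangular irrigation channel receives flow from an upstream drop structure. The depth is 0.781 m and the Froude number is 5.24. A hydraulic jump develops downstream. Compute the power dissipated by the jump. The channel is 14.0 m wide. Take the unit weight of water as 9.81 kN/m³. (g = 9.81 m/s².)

P = 9131 kW

Fr₁ = 5.24 (given).
Bélanger equation: y₂/y₁ = ½[√(1 + 8Fr₁²) − 1] = ½[√220.7 − 1] = 6.93.
y₂ = 6.93 × 0.781 = 5.41 m.
Head loss: ΔE = (y₂ − y₁)³/(4y₁y₂) = (5.41 − 0.781)³/(4×0.781×5.41) = 99.2/16.9 = 5.87 m.
V₁ = Fr₁·√(g·y₁) = 5.24×√(9.81×0.781) = 14.5 m/s; q = V₁·y₁ = 11.3 m²/s. Q = q·b = 11.3 × 14.0 = 159 m³/s. P = γ·Q·ΔE = 9.81 × 159 × 5.87 = 9131 kW.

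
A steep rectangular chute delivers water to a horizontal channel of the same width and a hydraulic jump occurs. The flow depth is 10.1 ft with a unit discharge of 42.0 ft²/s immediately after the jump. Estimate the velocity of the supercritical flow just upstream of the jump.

V₁ = 42.9 ft/s

V₂ = q/y₂ = 42.0/10.1 = 4.16 ft/s; Fr₂ = V₂/√(g·y₂) = 0.231.
From the momentum equation (using Fr₂), y₁/y₂ = ½[√(1 + 8Fr₂²) − 1] = ½[√1.425 − 1] = 0.0969.
y₁ = 0.0969 × 10.1 = 0.979 ft.
V₁ = q/y₁ = 42.0/0.979 = 42.9 ft/s.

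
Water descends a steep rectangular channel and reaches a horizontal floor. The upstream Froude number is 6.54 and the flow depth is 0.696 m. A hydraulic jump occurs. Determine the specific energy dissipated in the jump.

ΔE = 9.29 m

Fr₁ = 6.54 (given).
Conjugate-depth relation: y₂/y₁ = ½[√(1 + 8Fr₁²) − 1] = ½[√343.2 − 1] = 8.76.
y₂ = 8.76 × 0.696 = 6.10 m.
V₁ = Fr₁·√(g·y₁) = 6.54×√(9.81×0.696) = 17.1 m/s; q = V₁·y₁ = 11.9 m²/s. V₂ = q/y₂ = 11.9/6.10 = 1.95 m/s. E₁ = y₁ + V₁²/2g = 15.6 m; E₂ = y₂ + V₂²/2g = 6.29 m. ΔE = E₁ − E₂ = 9.29 m.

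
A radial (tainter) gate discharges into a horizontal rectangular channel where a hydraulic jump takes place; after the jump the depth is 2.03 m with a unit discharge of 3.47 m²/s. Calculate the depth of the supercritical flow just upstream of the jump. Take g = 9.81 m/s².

V₂ = q/y₂ = 3.47/2.03 = 1.71 m/s; Fr₂ = V₂/√(g·y₂) = 0.383.
Applying the sequent-depth relation in reverse, y₁/y₂ = ½[√(1 + 8Fr₂²) − 1] = ½[√2.174 − 1] = 0.237.
y₁ = 0.237 × 2.03 = 0.481 m.

y₁ = 0.481 m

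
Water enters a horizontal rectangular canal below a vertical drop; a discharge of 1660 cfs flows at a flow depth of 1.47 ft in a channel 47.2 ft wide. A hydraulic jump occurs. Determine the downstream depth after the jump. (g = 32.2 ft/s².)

q = Q/b = 1660/47.2 = 35.2 ft²/s; V₁ = q/y₁ = 23.9 ft/s. Fr₁ = V₁/√(g·y₁) = 3.48.
From the momentum equation for a rectangular channel, y₂/y₁ = ½[√(1 + 8Fr₁²) − 1] = ½[√97.74 − 1] = 4.44.
y₂ = 4.44 × 1.47 = 6.53 ft.

y₂ = 6.53 ft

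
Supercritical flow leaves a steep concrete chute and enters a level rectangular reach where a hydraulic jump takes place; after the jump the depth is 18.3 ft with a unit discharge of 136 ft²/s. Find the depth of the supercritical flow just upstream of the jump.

y₁ = 2.95 ft

V₂ = q/y₂ = 136/18.3 = 7.43 ft/s; Fr₂ = V₂/√(g·y₂) = 0.306.
From the momentum equation (using Fr₂), y₁/y₂ = ½[√(1 + 8Fr₂²) − 1] = ½[√1.750 − 1] = 0.161.
y₁ = 0.161 × 18.3 = 2.95 ft.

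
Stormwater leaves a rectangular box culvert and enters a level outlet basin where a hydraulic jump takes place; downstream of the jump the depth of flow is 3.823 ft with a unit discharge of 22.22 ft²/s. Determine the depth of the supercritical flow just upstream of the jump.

V₂ = q/y₂ = 22.22/3.823 = 5.812 ft/s; Fr₂ = V₂/√(g·y₂) = 0.5239.
The Bélanger relation is symmetric: y₁/y₂ = ½[√(1 + 8Fr₂²) − 1] = ½[√3.1954 − 1] = 0.3938.
y₁ = 0.3938 × 3.823 = 1.505 ft.

y₁ = 1.505 ft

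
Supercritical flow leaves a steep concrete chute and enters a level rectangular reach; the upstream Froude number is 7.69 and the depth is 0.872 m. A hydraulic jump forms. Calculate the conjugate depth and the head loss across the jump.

y₂ = 9.06 m; ΔE = 17.4 m

Fr₁ = 7.69 (given).
From the momentum equation for a rectangular channel, y₂/y₁ = ½[√(1 + 8Fr₁²) − 1] = ½[√474.1 − 1] = 10.4.
y₂ = 10.4 × 0.872 = 9.06 m.
Head loss: ΔE = (y₂ − y₁)³/(4y₁y₂) = (9.06 − 0.872)³/(4×0.872×9.06) = 548/31.6 = 17.4 m.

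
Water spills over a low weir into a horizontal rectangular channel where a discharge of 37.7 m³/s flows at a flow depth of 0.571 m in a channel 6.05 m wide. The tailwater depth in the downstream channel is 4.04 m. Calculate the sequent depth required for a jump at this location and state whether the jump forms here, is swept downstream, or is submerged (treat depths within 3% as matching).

q = Q/b = 37.7/6.05 = 6.23 m²/s; V₁ = q/y₁ = 10.9 m/s. Fr₁ = V₁/√(g·y₁) = 4.61.
By Bélanger, y₂/y₁ = ½[√(1 + 8Fr₁²) − 1] = ½[√171.1 − 1] = 6.04.
y₂ = 6.04 × 0.571 = 3.45 m.
Tailwater y_tw = 4.04 m: y_tw > y₂, so the jump is submerged.

y₂ = 3.45 m; the jump is submerged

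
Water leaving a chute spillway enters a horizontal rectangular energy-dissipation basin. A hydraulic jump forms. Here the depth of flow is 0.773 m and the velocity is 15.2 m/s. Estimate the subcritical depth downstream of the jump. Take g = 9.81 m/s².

y₂ = 5.66 m

Fr₁ = V₁/√(g·y₁) = 15.2/√(9.81×0.773) = 5.52.
Bélanger equation: y₂/y₁ = ½[√(1 + 8Fr₁²) − 1] = ½[√244.7 − 1] = 7.32.
y₂ = 7.32 × 0.773 = 5.66 m.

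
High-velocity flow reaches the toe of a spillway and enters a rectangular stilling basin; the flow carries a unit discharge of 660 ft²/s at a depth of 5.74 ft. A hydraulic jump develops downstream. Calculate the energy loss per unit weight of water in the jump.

ΔE = 144 ft

V₁ = q/y₁ = 660/5.74 = 115 ft/s. Fr₁ = V₁/√(g·y₁) = 115/√(32.2×5.74) = 8.46.
By Bélanger, y₂/y₁ = ½[√(1 + 8Fr₁²) − 1] = ½[√573.3 − 1] = 11.5.
y₂ = 11.5 × 5.74 = 65.8 ft.
Head loss: ΔE = (y₂ − y₁)³/(4y₁y₂) = (65.8 − 5.74)³/(4×5.74×65.8) = 217140/1512 = 144 ft.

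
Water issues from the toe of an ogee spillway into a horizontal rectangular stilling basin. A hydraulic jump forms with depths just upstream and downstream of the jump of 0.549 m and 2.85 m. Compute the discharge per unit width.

q = 5.11 m²/s

For a rectangular channel the momentum equation gives q² = ½·g·y₁·y₂·(y₁ + y₂) = ½×9.81×0.549×2.85×3.40 = 26.1.
q = √26.1 = 5.11 m²/s.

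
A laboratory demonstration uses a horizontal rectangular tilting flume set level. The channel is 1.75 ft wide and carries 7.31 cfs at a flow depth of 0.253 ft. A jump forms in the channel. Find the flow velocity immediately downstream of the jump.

q = Q/b = 7.31/1.75 = 4.18 ft²/s; V₁ = q/y₁ = 16.5 ft/s. Fr₁ = V₁/√(g·y₁) = 5.78.
By Bélanger, y₂/y₁ = ½[√(1 + 8Fr₁²) − 1] = ½[√268.7 − 1] = 7.70.
y₂ = 7.70 × 0.253 = 1.95 ft.
V₂ = q/y₂ = 4.18/1.95 = 2.15 ft/s.

V₂ = 2.15 ft/s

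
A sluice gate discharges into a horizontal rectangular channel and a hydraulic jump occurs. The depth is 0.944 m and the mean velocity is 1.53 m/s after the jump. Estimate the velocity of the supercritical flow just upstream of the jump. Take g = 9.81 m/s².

V₁ = 4.14 m/s

Fr₂ = V₂/√(g·y₂) = 1.53/√(9.81×0.944) = 0.503.
From the momentum equation (using Fr₂), y₁/y₂ = ½[√(1 + 8Fr₂²) − 1] = ½[√3.022 − 1] = 0.369.
y₁ = 0.369 × 0.944 = 0.349 m.
V₁ = q/y₁ = 1.44/0.349 = 4.14 m/s.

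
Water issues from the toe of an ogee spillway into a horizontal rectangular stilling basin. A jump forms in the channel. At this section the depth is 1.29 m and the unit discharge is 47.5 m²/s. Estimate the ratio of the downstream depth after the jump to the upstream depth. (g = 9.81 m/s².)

V₁ = q/y₁ = 47.5/1.29 = 36.8 m/s. Fr₁ = V₁/√(g·y₁) = 36.8/√(9.81×1.29) = 10.4.
Sequent-depth ratio: y₂/y₁ = ½[√(1 + 8Fr₁²) − 1] = ½[√858.1 − 1] = 14.1.

y₂/y₁ = 14.1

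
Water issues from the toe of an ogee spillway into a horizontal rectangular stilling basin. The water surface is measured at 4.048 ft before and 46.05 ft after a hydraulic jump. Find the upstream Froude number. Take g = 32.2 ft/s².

For a rectangular channel the momentum equation gives q² = ½·g·y₁·y₂·(y₁ + y₂) = ½×32.2×4.048×46.05×50.10 = 150354.
q = √150354 = 387.8 ft²/s.
V₁ = q/y₁ = 95.79 ft/s; Fr₁ = V₁/√(g·y₁) = 8.390.

Fr₁ = 8.390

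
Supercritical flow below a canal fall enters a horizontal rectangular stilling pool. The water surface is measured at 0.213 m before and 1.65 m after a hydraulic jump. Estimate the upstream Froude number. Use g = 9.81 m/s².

Fr₁ = 5.82

For a rectangular channel the momentum equation gives q² = ½·g·y₁·y₂·(y₁ + y₂) = ½×9.81×0.213×1.65×1.86 = 3.21.
q = √3.21 = 1.79 m²/s.
V₁ = q/y₁ = 8.41 m/s; Fr₁ = V₁/√(g·y₁) = 5.82.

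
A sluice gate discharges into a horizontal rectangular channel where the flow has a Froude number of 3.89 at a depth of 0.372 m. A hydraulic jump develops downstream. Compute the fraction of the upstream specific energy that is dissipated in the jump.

Fr₁ = 3.89 (given).
Conjugate-depth relation: y₂/y₁ = ½[√(1 + 8Fr₁²) − 1] = ½[√122.1 − 1] = 5.02.
y₂ = 5.02 × 0.372 = 1.87 m.
E₁ = y₁(1 + Fr₁²/2) = 0.372×(1 + 3.89²/2) = 3.19 m. ΔE = (y₂ − y₁)³/(4y₁y₂) = 1.21 m. ΔE/E₁ = 1.21/3.19 = 0.379.

ΔE/E₁ = 0.379 (37.9%)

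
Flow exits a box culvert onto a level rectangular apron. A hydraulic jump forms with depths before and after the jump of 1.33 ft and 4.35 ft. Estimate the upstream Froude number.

Fr₁ = 2.64

For a rectangular channel the momentum equation gives q² = ½·g·y₁·y₂·(y₁ + y₂) = ½×32.2×1.33×4.35×5.68 = 529.
q = √529 = 23.0 ft²/s.
V₁ = q/y₁ = 17.3 ft/s; Fr₁ = V₁/√(g·y₁) = 2.64.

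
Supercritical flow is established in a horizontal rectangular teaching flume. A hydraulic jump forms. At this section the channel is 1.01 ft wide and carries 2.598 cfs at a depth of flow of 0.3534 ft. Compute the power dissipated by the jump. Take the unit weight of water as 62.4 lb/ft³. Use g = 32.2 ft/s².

q = Q/b = 2.598/1.01 = 2.572 ft²/s; V₁ = q/y₁ = 7.279 ft/s. Fr₁ = V₁/√(g·y₁) = 2.158.
From the momentum equation for a rectangular channel, y₂/y₁ = ½[√(1 + 8Fr₁²) − 1] = ½[√38.245 − 1] = 2.592.
y₂ = 2.592 × 0.3534 = 0.9161 ft.
V₂ = q/y₂ = 2.572/0.9161 = 2.808 ft/s. E₁ = y₁ + V₁²/2g = 1.176 ft; E₂ = y₂ + V₂²/2g = 1.038 ft. ΔE = E₁ − E₂ = 0.1376 ft.
P = γ·Q·ΔE/550 = 62.4 × 2.598 × 0.1376 / 550 = 0.04055 hp.

P = 0.04055 hp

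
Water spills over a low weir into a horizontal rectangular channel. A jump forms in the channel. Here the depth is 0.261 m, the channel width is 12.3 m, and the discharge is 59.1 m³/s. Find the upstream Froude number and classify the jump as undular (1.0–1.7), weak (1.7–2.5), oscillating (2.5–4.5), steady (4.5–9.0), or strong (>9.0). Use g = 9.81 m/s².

q = Q/b = 59.1/12.3 = 4.80 m²/s; V₁ = q/y₁ = 18.4 m/s. Fr₁ = V₁/√(g·y₁) = 11.5.
Fr₁ = 11.5 lies in the strong range.

Fr₁ = 11.5; strong jump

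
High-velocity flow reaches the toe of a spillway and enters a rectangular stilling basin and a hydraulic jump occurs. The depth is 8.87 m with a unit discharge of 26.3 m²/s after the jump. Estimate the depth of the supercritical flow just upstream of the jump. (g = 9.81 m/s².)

y₁ = 1.53 m

V₂ = q/y₂ = 26.3/8.87 = 2.97 m/s; Fr₂ = V₂/√(g·y₂) = 0.318.
Applying the sequent-depth relation in reverse, y₁/y₂ = ½[√(1 + 8Fr₂²) − 1] = ½[√1.808 − 1] = 0.172.
y₁ = 0.172 × 8.87 = 1.53 m.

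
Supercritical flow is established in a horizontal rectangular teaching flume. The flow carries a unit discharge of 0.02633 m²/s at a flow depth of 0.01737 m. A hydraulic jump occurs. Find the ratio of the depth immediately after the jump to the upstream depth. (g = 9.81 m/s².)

y₂/y₁ = 4.717

V₁ = q/y₁ = 0.02633/0.01737 = 1.516 m/s. Fr₁ = V₁/√(g·y₁) = 1.516/√(9.81×0.01737) = 3.672.
From the momentum equation for a rectangular channel, y₂/y₁ = ½[√(1 + 8Fr₁²) − 1] = ½[√108.88 − 1] = 4.717.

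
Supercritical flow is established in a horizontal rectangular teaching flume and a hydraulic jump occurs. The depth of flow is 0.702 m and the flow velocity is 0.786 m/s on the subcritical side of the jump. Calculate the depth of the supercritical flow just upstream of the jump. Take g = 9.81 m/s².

Fr₂ = V₂/√(g·y₂) = 0.786/√(9.81×0.702) = 0.300.
From the momentum equation (using Fr₂), y₁/y₂ = ½[√(1 + 8Fr₂²) − 1] = ½[√1.718 − 1] = 0.155.
y₁ = 0.155 × 0.702 = 0.109 m.

y₁ = 0.109 m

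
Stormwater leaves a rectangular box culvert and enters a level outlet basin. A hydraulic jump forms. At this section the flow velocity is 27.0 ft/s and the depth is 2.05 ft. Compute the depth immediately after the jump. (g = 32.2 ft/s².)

Fr₁ = V₁/√(g·y₁) = 27.0/√(32.2×2.05) = 3.32.
Conjugate-depth relation: y₂/y₁ = ½[√(1 + 8Fr₁²) − 1] = ½[√89.35 − 1] = 4.23.
y₂ = 4.23 × 2.05 = 8.66 ft.

y₂ = 8.66 ft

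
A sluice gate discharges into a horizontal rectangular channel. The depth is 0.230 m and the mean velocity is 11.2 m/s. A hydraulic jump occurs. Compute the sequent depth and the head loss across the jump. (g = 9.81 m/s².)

Fr₁ = V₁/√(g·y₁) = 11.2/√(9.81×0.230) = 7.46.
Bélanger equation: y₂/y₁ = ½[√(1 + 8Fr₁²) − 1] = ½[√445.8 − 1] = 10.1.
y₂ = 10.1 × 0.230 = 2.31 m.
Head loss: ΔE = (y₂ − y₁)³/(4y₁y₂) = (2.31 − 0.230)³/(4×0.230×2.31) = 9.04/2.13 = 4.25 m.

y₂ = 2.31 m; ΔE = 4.25 m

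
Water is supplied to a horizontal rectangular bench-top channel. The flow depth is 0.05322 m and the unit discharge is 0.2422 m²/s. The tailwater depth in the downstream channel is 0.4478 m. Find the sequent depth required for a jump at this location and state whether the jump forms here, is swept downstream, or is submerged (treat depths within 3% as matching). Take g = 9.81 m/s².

y₂ = 0.4482 m; the jump forms here

V₁ = q/y₁ = 0.2422/0.05322 = 4.551 m/s. Fr₁ = V₁/√(g·y₁) = 4.551/√(9.81×0.05322) = 6.298.
Sequent-depth ratio: y₂/y₁ = ½[√(1 + 8Fr₁²) − 1] = ½[√318.35 − 1] = 8.421.
y₂ = 8.421 × 0.05322 = 0.4482 m.
Tailwater y_tw = 0.4478 m: y_tw ≈ y₂, so the jump forms here.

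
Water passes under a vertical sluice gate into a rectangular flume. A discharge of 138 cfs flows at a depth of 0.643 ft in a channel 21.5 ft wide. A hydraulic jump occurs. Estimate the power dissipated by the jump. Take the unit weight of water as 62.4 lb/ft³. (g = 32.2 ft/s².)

P = 4.22 hp

q = Q/b = 138/21.5 = 6.42 ft²/s; V₁ = q/y₁ = 9.98 ft/s. Fr₁ = V₁/√(g·y₁) = 2.19.
Bélanger equation: y₂/y₁ = ½[√(1 + 8Fr₁²) − 1] = ½[√39.50 − 1] = 2.64.
y₂ = 2.64 × 0.643 = 1.70 ft.
Head loss: ΔE = (y₂ − y₁)³/(4y₁y₂) = (1.70 − 0.643)³/(4×0.643×1.70) = 1.18/4.37 = 0.270 ft.
P = γ·Q·ΔE/550 = 62.4 × 138 × 0.270 / 550 = 4.22 hp.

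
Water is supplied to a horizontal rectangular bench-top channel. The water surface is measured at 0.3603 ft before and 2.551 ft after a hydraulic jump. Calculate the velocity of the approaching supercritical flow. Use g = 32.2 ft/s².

For a rectangular channel the momentum equation gives q² = ½·g·y₁·y₂·(y₁ + y₂) = ½×32.2×0.3603×2.551×2.911 = 43.08.
q = √43.08 = 6.564 ft²/s.
V₁ = q/y₁ = 6.564/0.3603 = 18.22 ft/s.

V₁ = 18.22 ft/s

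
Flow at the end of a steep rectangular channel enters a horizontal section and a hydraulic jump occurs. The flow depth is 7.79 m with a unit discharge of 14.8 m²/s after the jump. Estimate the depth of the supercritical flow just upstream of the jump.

V₂ = q/y₂ = 14.8/7.79 = 1.90 m/s; Fr₂ = V₂/√(g·y₂) = 0.217.
From the momentum equation (using Fr₂), y₁/y₂ = ½[√(1 + 8Fr₂²) − 1] = ½[√1.378 − 1] = 0.0869.
y₁ = 0.0869 × 7.79 = 0.677 m.

y₁ = 0.677 m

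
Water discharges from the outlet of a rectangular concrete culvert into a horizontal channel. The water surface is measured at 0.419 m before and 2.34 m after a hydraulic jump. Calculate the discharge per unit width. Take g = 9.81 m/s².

For a rectangular channel the momentum equation gives q² = ½·g·y₁·y₂·(y₁ + y₂) = ½×9.81×0.419×2.34×2.76 = 13.3.
q = √13.3 = 3.64 m²/s.

q = 3.64 m²/s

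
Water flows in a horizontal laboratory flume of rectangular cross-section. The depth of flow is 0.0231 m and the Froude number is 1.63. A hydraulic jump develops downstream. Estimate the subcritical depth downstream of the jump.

Fr₁ = 1.63 (given).
Bélanger equation: y₂/y₁ = ½[√(1 + 8Fr₁²) − 1] = ½[√22.26 − 1] = 1.86.
y₂ = 1.86 × 0.0231 = 0.0429 m.

y₂ = 0.0429 m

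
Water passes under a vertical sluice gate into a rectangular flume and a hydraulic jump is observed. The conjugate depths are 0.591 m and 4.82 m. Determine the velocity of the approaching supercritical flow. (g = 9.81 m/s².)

For a rectangular channel the momentum equation gives q² = ½·g·y₁·y₂·(y₁ + y₂) = ½×9.81×0.591×4.82×5.41 = 75.6.
q = √75.6 = 8.70 m²/s.
V₁ = q/y₁ = 8.70/0.591 = 14.7 m/s.

V₁ = 14.7 m/s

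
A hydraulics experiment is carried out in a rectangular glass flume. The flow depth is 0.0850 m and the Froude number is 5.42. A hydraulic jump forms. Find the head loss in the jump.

Fr₁ = 5.42 (given).
By Bélanger, y₂/y₁ = ½[√(1 + 8Fr₁²) − 1] = ½[√236.0 − 1] = 7.18.
y₂ = 7.18 × 0.0850 = 0.610 m.
Head loss: ΔE = (y₂ − y₁)³/(4y₁y₂) = (0.610 − 0.0850)³/(4×0.0850×0.610) = 0.145/0.208 = 0.699 m.

ΔE = 0.699 m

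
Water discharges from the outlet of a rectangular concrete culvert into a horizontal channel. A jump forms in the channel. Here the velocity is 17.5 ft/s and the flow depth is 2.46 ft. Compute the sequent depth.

Fr₁ = V₁/√(g·y₁) = 17.5/√(32.2×2.46) = 1.97.
From the momentum equation for a rectangular channel, y₂/y₁ = ½[√(1 + 8Fr₁²) − 1] = ½[√31.93 − 1] = 2.33.
y₂ = 2.33 × 2.46 = 5.72 ft.

y₂ = 5.72 ft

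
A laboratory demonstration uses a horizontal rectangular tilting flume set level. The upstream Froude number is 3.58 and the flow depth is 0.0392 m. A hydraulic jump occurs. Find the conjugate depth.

y₂ = 0.180 m

Fr₁ = 3.58 (given).
By Bélanger, y₂/y₁ = ½[√(1 + 8Fr₁²) − 1] = ½[√103.5 − 1] = 4.59.
y₂ = 4.59 × 0.0392 = 0.180 m.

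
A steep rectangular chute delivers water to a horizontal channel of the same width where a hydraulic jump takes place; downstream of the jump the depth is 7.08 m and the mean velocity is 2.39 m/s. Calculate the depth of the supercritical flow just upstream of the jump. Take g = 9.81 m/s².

Fr₂ = V₂/√(g·y₂) = 2.39/√(9.81×7.08) = 0.287.
Since the conjugate-depth ratio holds either way, y₁/y₂ = ½[√(1 + 8Fr₂²) − 1] = ½[√1.658 − 1] = 0.144.
y₁ = 0.144 × 7.08 = 1.02 m.

y₁ = 1.02 m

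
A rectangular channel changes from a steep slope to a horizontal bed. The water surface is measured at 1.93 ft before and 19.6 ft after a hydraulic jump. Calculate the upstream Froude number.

Fr₁ = 7.53

For a rectangular channel the momentum equation gives q² = ½·g·y₁·y₂·(y₁ + y₂) = ½×32.2×1.93×19.6×21.5 = 13112.
q = √13112 = 115 ft²/s.
V₁ = q/y₁ = 59.3 ft/s; Fr₁ = V₁/√(g·y₁) = 7.53.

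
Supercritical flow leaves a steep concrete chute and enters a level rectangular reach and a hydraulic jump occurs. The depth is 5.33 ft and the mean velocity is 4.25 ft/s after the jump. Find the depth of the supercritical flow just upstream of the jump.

Fr₂ = V₂/√(g·y₂) = 4.25/√(32.2×5.33) = 0.324.
Applying the sequent-depth relation in reverse, y₁/y₂ = ½[√(1 + 8Fr₂²) − 1] = ½[√1.842 − 1] = 0.179.
y₁ = 0.179 × 5.33 = 0.952 ft.

y₁ = 0.952 ft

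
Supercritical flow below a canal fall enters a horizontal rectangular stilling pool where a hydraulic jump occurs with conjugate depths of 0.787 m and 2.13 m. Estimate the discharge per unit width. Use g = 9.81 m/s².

q = 4.90 m²/s

For a rectangular channel the momentum equation gives q² = ½·g·y₁·y₂·(y₁ + y₂) = ½×9.81×0.787×2.13×2.92 = 24.0.
q = √24.0 = 4.90 m²/s.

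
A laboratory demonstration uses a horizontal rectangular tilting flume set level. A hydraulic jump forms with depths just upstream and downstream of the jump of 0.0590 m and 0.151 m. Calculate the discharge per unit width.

For a rectangular channel the momentum equation gives q² = ½·g·y₁·y₂·(y₁ + y₂) = ½×9.81×0.0590×0.151×0.210 = 0.00918.
q = √0.00918 = 0.0958 m²/s.

q = 0.0958 m²/s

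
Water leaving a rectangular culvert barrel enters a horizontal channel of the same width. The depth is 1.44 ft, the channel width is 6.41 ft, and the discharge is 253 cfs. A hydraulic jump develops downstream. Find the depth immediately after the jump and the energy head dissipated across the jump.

q = Q/b = 253/6.41 = 39.5 ft²/s; V₁ = q/y₁ = 27.4 ft/s. Fr₁ = V₁/√(g·y₁) = 4.03.
Conjugate-depth relation: y₂/y₁ = ½[√(1 + 8Fr₁²) − 1] = ½[√130.6 − 1] = 5.21.
y₂ = 5.21 × 1.44 = 7.51 ft.
V₂ = q/y₂ = 39.5/7.51 = 5.26 ft/s. E₁ = y₁ + V₁²/2g = 13.1 ft; E₂ = y₂ + V₂²/2g = 7.94 ft. ΔE = E₁ − E₂ = 5.17 ft.

y₂ = 7.51 ft; ΔE = 5.17 ft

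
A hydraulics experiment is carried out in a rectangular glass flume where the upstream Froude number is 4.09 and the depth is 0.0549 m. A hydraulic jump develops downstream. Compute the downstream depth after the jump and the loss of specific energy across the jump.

Fr₁ = 4.09 (given).
Sequent-depth ratio: y₂/y₁ = ½[√(1 + 8Fr₁²) − 1] = ½[√134.8 − 1] = 5.31.
y₂ = 5.31 × 0.0549 = 0.291 m.
Head loss: ΔE = (y₂ − y₁)³/(4y₁y₂) = (0.291 − 0.0549)³/(4×0.0549×0.291) = 0.0132/0.0640 = 0.206 m.

y₂ = 0.291 m; ΔE = 0.206 m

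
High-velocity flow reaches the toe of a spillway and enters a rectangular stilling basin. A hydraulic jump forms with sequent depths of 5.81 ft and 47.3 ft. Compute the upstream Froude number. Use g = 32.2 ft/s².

Fr₁ = 6.10

For a rectangular channel the momentum equation gives q² = ½·g·y₁·y₂·(y₁ + y₂) = ½×32.2×5.81×47.3×53.1 = 234985.
q = √234985 = 485 ft²/s.
V₁ = q/y₁ = 83.4 ft/s; Fr₁ = V₁/√(g·y₁) = 6.10.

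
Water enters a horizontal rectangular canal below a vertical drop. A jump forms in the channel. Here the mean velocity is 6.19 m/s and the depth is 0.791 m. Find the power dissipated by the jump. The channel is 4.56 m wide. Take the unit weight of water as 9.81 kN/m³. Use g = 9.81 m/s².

Fr₁ = V₁/√(g·y₁) = 6.19/√(9.81×0.791) = 2.22.
By Bélanger, y₂/y₁ = ½[√(1 + 8Fr₁²) − 1] = ½[√40.50 − 1] = 2.68.
y₂ = 2.68 × 0.791 = 2.12 m.
q = V₁·y₁ = 6.19 × 0.791 = 4.90 m²/s. V₂ = q/y₂ = 4.90/2.12 = 2.31 m/s. E₁ = y₁ + V₁²/2g = 2.74 m; E₂ = y₂ + V₂²/2g = 2.39 m. ΔE = E₁ − E₂ = 0.351 m.
Q = q·b = 4.90 × 4.56 = 22.3 m³/s. P = γ·Q·ΔE = 9.81 × 22.3 × 0.351 = 76.9 kW.

P = 76.9 kW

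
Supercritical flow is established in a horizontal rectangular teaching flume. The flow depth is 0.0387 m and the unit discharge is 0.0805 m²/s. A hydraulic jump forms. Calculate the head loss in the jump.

V₁ = q/y₁ = 0.0805/0.0387 = 2.08 m/s. Fr₁ = V₁/√(g·y₁) = 2.08/√(9.81×0.0387) = 3.38.
Bélanger equation: y₂/y₁ = ½[√(1 + 8Fr₁²) − 1] = ½[√92.18 − 1] = 4.30.
y₂ = 4.30 × 0.0387 = 0.166 m.
V₂ = q/y₂ = 0.0805/0.166 = 0.484 m/s. E₁ = y₁ + V₁²/2g = 0.259 m; E₂ = y₂ + V₂²/2g = 0.178 m. ΔE = E₁ − E₂ = 0.0809 m.

ΔE = 0.0809 m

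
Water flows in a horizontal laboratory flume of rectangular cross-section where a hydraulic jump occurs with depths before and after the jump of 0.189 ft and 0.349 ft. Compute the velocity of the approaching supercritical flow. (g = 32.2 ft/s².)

V₁ = 4.00 ft/s

For a rectangular channel the momentum equation gives q² = ½·g·y₁·y₂·(y₁ + y₂) = ½×32.2×0.189×0.349×0.538 = 0.571.
q = √0.571 = 0.756 ft²/s.
V₁ = q/y₁ = 0.756/0.189 = 4.00 ft/s.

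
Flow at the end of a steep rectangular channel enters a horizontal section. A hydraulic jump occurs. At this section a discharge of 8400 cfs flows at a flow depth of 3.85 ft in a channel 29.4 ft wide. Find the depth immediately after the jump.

y₂ = 34.4 ft

q = Q/b = 8400/29.4 = 286 ft²/s; V₁ = q/y₁ = 74.2 ft/s. Fr₁ = V₁/√(g·y₁) = 6.67.
From the momentum equation for a rectangular channel, y₂/y₁ = ½[√(1 + 8Fr₁²) − 1] = ½[√356.4 − 1] = 8.94.
y₂ = 8.94 × 3.85 = 34.4 ft.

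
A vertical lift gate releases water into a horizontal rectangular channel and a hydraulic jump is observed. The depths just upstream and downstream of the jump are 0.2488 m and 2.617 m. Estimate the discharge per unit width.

q = 3.025 m²/s

For a rectangular channel the momentum equation gives q² = ½·g·y₁·y₂·(y₁ + y₂) = ½×9.81×0.2488×2.617×2.866 = 9.152.
q = √9.152 = 3.025 m²/s.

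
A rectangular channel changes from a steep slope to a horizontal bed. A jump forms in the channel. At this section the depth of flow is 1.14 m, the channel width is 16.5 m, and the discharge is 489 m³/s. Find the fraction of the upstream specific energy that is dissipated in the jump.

q = Q/b = 489/16.5 = 29.6 m²/s; V₁ = q/y₁ = 26.0 m/s. Fr₁ = V₁/√(g·y₁) = 7.77.
Conjugate-depth relation: y₂/y₁ = ½[√(1 + 8Fr₁²) − 1] = ½[√484.5 − 1] = 10.5.
y₂ = 10.5 × 1.14 = 12.0 m.
E₁ = y₁ + V₁²/2g = 35.6 m. ΔE = (y₂ − y₁)³/(4y₁y₂) = 23.3 m. ΔE/E₁ = 23.3/35.6 = 0.655.

ΔE/E₁ = 0.655 (65.5%)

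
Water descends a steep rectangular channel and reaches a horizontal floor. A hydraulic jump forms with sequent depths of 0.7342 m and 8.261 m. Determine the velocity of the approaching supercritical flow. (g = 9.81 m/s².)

For a rectangular channel the momentum equation gives q² = ½·g·y₁·y₂·(y₁ + y₂) = ½×9.81×0.7342×8.261×8.995 = 267.6.
q = √267.6 = 16.36 m²/s.
V₁ = q/y₁ = 16.36/0.7342 = 22.28 m/s.

V₁ = 22.28 m/s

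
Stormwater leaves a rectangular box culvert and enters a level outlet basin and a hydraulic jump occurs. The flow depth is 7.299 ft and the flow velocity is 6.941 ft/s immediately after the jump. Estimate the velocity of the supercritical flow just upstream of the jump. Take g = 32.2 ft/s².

V₁ = 22.22 ft/s

Fr₂ = V₂/√(g·y₂) = 6.941/√(32.2×7.299) = 0.4528.
The Bélanger relation is symmetric: y₁/y₂ = ½[√(1 + 8Fr₂²) − 1] = ½[√2.6399 − 1] = 0.3124.
y₁ = 0.3124 × 7.299 = 2.280 ft.
V₁ = q/y₁ = 50.66/2.280 = 22.22 ft/s.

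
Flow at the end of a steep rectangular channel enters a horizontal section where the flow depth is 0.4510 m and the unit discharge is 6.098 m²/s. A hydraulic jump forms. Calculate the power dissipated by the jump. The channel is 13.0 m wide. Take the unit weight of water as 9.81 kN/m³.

P = 4481 kW

V₁ = q/y₁ = 6.098/0.4510 = 13.52 m/s. Fr₁ = V₁/√(g·y₁) = 13.52/√(9.81×0.4510) = 6.428.
From the momentum equation for a rectangular channel, y₂/y₁ = ½[√(1 + 8Fr₁²) − 1] = ½[√331.57 − 1] = 8.605.
y₂ = 8.605 × 0.4510 = 3.881 m.
Head loss: ΔE = (y₂ − y₁)³/(4y₁y₂) = (3.881 − 0.4510)³/(4×0.4510×3.881) = 40.34/7.001 = 5.762 m.
Q = q·b = 6.098 × 13.0 = 79.27 m³/s. P = γ·Q·ΔE = 9.81 × 79.27 × 5.762 = 4481 kW.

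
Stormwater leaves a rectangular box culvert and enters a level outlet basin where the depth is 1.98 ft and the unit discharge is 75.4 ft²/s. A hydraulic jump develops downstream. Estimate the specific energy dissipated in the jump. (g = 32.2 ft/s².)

V₁ = q/y₁ = 75.4/1.98 = 38.1 ft/s. Fr₁ = V₁/√(g·y₁) = 38.1/√(32.2×1.98) = 4.77.
Conjugate-depth relation: y₂/y₁ = ½[√(1 + 8Fr₁²) − 1] = ½[√183.0 − 1] = 6.26.
y₂ = 6.26 × 1.98 = 12.4 ft.
V₂ = q/y₂ = 75.4/12.4 = 6.08 ft/s. E₁ = y₁ + V₁²/2g = 24.5 ft; E₂ = y₂ + V₂²/2g = 13.0 ft. ΔE = E₁ − E₂ = 11.5 ft.

ΔE = 11.5 ft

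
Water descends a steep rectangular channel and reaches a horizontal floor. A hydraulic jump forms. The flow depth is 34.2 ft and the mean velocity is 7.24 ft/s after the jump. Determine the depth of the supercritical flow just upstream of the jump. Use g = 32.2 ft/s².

Fr₂ = V₂/√(g·y₂) = 7.24/√(32.2×34.2) = 0.218.
The Bélanger relation is symmetric: y₁/y₂ = ½[√(1 + 8Fr₂²) − 1] = ½[√1.381 − 1] = 0.0875.
y₁ = 0.0875 × 34.2 = 2.99 ft.

y₁ = 2.99 ft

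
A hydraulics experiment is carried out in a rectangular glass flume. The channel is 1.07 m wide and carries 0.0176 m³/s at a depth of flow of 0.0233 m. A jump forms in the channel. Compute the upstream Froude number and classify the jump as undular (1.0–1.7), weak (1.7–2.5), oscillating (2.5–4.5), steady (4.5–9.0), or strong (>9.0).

q = Q/b = 0.0176/1.07 = 0.0164 m²/s; V₁ = q/y₁ = 0.706 m/s. Fr₁ = V₁/√(g·y₁) = 1.48.
Fr₁ = 1.48 lies in the undular range.

Fr₁ = 1.48; undular jump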